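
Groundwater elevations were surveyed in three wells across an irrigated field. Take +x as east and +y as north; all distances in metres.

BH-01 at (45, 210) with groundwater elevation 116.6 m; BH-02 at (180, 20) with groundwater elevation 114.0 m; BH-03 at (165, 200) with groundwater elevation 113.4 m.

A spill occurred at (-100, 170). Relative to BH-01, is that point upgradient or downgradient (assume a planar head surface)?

upgradient

With h = a·x + b·y + c and BH-01 as origin, the differences give:
  135·a + (-190)·b = -2.6
  120·a + (-10)·b = -3.2
Eliminate b (×(-10) and ×(-190), subtract): 21450·a = -582.00 → a = ∂h/∂x = -0.02713
Back-substitute: b = ∂h/∂y = -0.005594.
Head at (-100, 170) = 116.6 + (-0.02713)·(-145) + (-0.005594)·(-40) = 120.76 m.
That is higher than the 116.6 m at BH-01, so the point is upgradient.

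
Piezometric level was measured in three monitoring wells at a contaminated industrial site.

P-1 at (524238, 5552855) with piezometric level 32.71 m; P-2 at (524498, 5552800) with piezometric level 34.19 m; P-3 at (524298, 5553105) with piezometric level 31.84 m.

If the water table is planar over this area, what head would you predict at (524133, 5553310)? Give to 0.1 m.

30.1 m

Three-point gradient (reference P-1): Δ to P-2 = (260, -55, +1.48), Δ to P-3 = (60, 250, -0.87).
∂h/∂x = +0.004717, ∂h/∂y = -0.004612 (det = 68300).
h(524133, 5553310) = 32.71 + (+0.004717)·(-105) + (-0.004612)·(455) = 32.71 -0.495 -2.098 = 30.116 m.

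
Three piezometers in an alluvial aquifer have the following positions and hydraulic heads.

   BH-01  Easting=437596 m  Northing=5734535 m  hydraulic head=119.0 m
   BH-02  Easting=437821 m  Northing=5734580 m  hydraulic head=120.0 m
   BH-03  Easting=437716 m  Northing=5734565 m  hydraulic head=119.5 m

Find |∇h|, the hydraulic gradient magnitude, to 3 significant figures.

Taking BH-01 as reference: BH-02−BH-01 = (225, 45, +1.0); BH-03−BH-01 = (120, 30, +0.5).
Determinant of the coordinate differences = 225·30 − 120·45 = 1350.
∂h/∂x = [(+1.0)·30 − (+0.5)·45] / 1350 = +0.005556
∂h/∂y = [225·(+0.5) − 120·(+1.0)] / 1350 = -0.005556
|∇h| = √(0.005556² + -0.005556²) = 0.007857

0.00786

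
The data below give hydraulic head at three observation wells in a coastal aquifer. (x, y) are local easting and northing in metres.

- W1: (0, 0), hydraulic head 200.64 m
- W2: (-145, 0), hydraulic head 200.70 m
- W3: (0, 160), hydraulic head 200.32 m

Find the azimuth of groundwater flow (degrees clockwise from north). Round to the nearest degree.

012°

∂h/∂x = (200.70 − 200.64) / (-145 − 0) = -0.0004138
∂h/∂y = (200.32 − 200.64) / (160 − 0) = -0.002000
Flow direction (−∇h) has components (+0.0004138 E, +0.002000 N).
Azimuth = atan2(E, N) = atan2(+0.0004138, +0.002000) = 11.7° ≈ 012°.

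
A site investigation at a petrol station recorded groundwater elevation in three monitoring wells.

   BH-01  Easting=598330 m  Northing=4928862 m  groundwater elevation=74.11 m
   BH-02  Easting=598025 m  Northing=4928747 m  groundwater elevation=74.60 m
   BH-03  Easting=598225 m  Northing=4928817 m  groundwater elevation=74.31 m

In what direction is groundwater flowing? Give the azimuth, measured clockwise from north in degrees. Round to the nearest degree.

Differences from BH-01: to BH-02 (Δx, Δy, Δh) = (-305, -115, +0.49); to BH-03 = (-105, -45, +0.20).
Determinant of the coordinate differences = (-305)·(-45) − (-105)·(-115) = 1650.
∂h/∂x = [(+0.49)·(-45) − (+0.20)·(-115)] / 1650 = +0.0005758
∂h/∂y = [(-305)·(+0.20) − (-105)·(+0.49)] / 1650 = -0.005788
Flow direction (−∇h) has components (-0.0005758 E, +0.005788 N).
Azimuth = atan2(E, N) = atan2(-0.0005758, +0.005788) = 354.3° ≈ 354°.

354°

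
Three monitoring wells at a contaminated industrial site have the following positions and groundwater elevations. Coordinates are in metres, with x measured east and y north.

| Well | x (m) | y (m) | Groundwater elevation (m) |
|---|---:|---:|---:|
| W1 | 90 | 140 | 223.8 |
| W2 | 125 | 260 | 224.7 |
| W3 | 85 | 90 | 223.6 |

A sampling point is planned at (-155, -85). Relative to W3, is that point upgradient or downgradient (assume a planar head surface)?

With h = a·x + b·y + c and W1 as origin, the differences give:
  35·a + 120·b = +0.9
  (-5)·a + (-50)·b = -0.2
Eliminate b (×(-50) and ×120, subtract): -1150·a = -21.00 → a = ∂h/∂x = +0.01826
Back-substitute: b = ∂h/∂y = +0.002174.
Head at (-155, -85) = 223.8 + (+0.01826)·(-245) + (+0.002174)·(-225) = 218.84 m.
That is lower than the 223.6 m at W3, so the point is downgradient.

downgradient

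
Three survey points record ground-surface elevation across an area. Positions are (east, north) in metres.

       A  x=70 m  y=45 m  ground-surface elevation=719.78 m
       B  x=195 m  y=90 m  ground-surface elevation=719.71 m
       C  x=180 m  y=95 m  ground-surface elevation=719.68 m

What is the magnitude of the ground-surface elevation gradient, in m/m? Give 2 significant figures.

0.0038 m/m

Differences from A: to B (Δx, Δy, Δh) = (125, 45, -0.07); to C = (110, 50, -0.10).
Solve a·Δx + b·Δy = Δz: det = 125·50 − 110·45 = 1300.
∂z/∂x = [(-0.07)·50 − (-0.10)·45] / 1300 = +0.0007692
∂z/∂y = [125·(-0.10) − 110·(-0.07)] / 1300 = -0.003692
|∇f| = √(0.0007692² + -0.003692²) = 0.003771 m/m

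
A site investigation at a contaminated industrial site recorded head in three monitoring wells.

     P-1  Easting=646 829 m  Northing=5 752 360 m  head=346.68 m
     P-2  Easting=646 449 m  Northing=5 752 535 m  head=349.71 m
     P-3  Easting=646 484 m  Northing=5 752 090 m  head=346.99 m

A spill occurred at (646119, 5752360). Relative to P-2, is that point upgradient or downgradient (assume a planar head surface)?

With h = a·x + b·y + c and P-1 as origin, the differences give:
  (-380)·a + 175·b = +3.03
  (-345)·a + (-270)·b = +0.31
Eliminate b (×(-270) and ×175, subtract): 162975·a = -872.350 → a = ∂h/∂x = -0.005353
Back-substitute: b = ∂h/∂y = +0.005691.
Head at (646119, 5752360) = 346.68 + (-0.005353)·(-710) + (+0.005691)·(0) = 350.48 m.
That is higher than the 349.71 m at P-2, so the point is upgradient.

upgradient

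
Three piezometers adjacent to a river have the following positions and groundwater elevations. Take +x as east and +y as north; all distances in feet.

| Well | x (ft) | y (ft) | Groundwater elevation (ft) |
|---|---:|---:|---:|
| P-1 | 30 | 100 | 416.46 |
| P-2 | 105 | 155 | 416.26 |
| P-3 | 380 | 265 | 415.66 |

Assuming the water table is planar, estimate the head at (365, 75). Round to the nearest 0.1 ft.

416.0 ft

Three-point gradient (reference P-1): Δ to P-2 = (75, 55, -0.20), Δ to P-3 = (350, 165, -0.80).
∂h/∂x = -0.001600, ∂h/∂y = -0.001455 (det = -6875).
h(365, 75) = 416.46 + (-0.001600)·(335) + (-0.001455)·(-25) = 416.46 -0.536 +0.036 = 415.960 ft.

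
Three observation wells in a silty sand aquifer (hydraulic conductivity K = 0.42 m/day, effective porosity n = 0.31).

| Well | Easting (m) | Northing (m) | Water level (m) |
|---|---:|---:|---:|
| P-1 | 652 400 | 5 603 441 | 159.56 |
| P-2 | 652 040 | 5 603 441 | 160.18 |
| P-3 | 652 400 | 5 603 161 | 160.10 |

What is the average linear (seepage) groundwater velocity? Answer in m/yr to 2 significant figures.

∂h/∂x = (160.18 − 159.56) / (652040 − 652400) = -0.001722
∂h/∂y = (160.10 − 159.56) / (5603161 − 5603441) = -0.001929
|∇h| = √(-0.001722² + -0.001929²) = 0.002586
Seepage velocity v = K·i/n = 0.42 × 0.002586 / 0.31 = 0.003504 m/day = 1.28 m/yr.

1.3 m/yr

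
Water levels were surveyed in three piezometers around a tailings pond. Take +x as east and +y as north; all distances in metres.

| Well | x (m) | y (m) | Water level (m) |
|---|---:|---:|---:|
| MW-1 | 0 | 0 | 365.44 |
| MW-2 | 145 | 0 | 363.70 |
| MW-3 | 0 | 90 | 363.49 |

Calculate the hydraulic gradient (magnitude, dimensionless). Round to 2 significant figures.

0.025

∂h/∂x = (363.70 − 365.44) / (145 − 0) = -0.01200
∂h/∂y = (363.49 − 365.44) / (90 − 0) = -0.02167
|∇h| = √(-0.01200² + -0.02167²) = 0.02477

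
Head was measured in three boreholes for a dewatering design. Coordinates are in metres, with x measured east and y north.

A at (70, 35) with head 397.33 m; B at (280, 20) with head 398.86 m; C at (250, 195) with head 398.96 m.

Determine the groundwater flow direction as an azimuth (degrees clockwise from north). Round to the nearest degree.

256°

With h = a·x + b·y + c and A as origin, the differences give:
  210·a + (-15)·b = +1.53
  180·a + 160·b = +1.63
Eliminate b (×160 and ×(-15), subtract): 36300·a = 269.250 → a = ∂h/∂x = +0.007417
Back-substitute: b = ∂h/∂y = +0.001843.
Flow direction (−∇h) has components (-0.007417 E, -0.001843 N).
Azimuth = atan2(E, N) = atan2(-0.007417, -0.001843) = 256.0° ≈ 256°.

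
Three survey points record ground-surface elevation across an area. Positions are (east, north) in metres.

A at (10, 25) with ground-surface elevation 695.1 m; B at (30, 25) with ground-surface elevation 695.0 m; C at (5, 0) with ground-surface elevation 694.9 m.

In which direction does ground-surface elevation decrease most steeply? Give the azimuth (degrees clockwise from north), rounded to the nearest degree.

Taking A as reference: B−A = (20, 0, -0.1); C−A = (-5, -25, -0.2).
Solve a·Δx + b·Δy = Δz: det = 20·(-25) − (-5)·0 = -500.
∂z/∂x = [(-0.1)·(-25) − (-0.2)·0] / -500 = -0.005000
∂z/∂y = [20·(-0.2) − (-5)·(-0.1)] / -500 = +0.009000
Steepest decrease is along −∇f: components (+0.005000 E, -0.009000 N).
Azimuth = atan2(+0.005000, -0.009000) = 150.9° ≈ 151°.

151°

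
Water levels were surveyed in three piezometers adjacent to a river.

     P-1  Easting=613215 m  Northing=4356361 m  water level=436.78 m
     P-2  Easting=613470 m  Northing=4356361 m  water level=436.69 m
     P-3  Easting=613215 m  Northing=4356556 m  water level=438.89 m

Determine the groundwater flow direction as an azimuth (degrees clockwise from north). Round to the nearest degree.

178°

∂h/∂x = (436.69 − 436.78) / (613470 − 613215) = -0.0003529
∂h/∂y = (438.89 − 436.78) / (4356556 − 4356361) = +0.01082
Flow direction (−∇h) has components (+0.0003529 E, -0.01082 N).
Azimuth = atan2(E, N) = atan2(+0.0003529, -0.01082) = 178.1° ≈ 178°.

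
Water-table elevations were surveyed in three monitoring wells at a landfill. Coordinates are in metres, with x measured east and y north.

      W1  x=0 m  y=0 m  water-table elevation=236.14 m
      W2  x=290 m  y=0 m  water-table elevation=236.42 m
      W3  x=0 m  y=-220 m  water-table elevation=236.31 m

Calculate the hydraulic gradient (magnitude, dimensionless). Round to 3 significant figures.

0.00124

∂h/∂x = (236.42 − 236.14) / (290 − 0) = +0.0009655
∂h/∂y = (236.31 − 236.14) / (-220 − 0) = -0.0007727
|∇h| = √(0.0009655² + -0.0007727²) = 0.001237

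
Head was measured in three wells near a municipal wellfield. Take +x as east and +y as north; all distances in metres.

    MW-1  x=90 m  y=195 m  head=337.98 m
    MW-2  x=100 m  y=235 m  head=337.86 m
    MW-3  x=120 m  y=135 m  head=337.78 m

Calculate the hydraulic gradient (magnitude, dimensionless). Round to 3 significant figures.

0.00849

Differences from MW-1: to MW-2 (Δx, Δy, Δh) = (10, 40, -0.12); to MW-3 = (30, -60, -0.20).
Determinant of the coordinate differences = 10·(-60) − 30·40 = -1800.
∂h/∂x = [(-0.12)·(-60) − (-0.20)·40] / -1800 = -0.008444
∂h/∂y = [10·(-0.20) − 30·(-0.12)] / -1800 = -0.0008889
|∇h| = √(-0.008444² + -0.0008889²) = 0.008491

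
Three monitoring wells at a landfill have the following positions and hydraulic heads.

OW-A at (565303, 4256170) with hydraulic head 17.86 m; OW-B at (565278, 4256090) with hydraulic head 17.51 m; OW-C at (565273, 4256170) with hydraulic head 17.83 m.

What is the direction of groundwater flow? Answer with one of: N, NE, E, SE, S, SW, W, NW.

S

Three-point gradient (reference OW-A): Δ to OW-B = (-25, -80, -0.35), Δ to OW-C = (-30, 0, -0.03).
∂h/∂x = +0.001000, ∂h/∂y = +0.004062 (det = -2400).
Flow = −∇h = (-0.001000 east, -0.004062 north), which points south.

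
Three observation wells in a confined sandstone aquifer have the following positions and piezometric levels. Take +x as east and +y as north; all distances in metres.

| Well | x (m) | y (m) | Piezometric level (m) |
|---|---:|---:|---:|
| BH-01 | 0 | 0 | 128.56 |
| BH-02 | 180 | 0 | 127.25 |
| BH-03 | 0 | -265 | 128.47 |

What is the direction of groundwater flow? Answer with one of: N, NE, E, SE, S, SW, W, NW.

E

∂h/∂x = (127.25 − 128.56) / (180 − 0) = -0.007278
∂h/∂y = (128.47 − 128.56) / (-265 − 0) = +0.0003396
Flow = −∇h = (+0.007278 east, -0.0003396 north), which points east.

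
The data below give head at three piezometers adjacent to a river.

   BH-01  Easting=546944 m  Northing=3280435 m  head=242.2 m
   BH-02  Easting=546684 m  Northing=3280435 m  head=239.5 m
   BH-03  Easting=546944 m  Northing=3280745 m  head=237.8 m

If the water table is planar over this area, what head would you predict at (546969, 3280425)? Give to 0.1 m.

242.6 m

∂h/∂x = (239.5 − 242.2) / (546684 − 546944) = +0.01038
∂h/∂y = (237.8 − 242.2) / (3280745 − 3280435) = -0.01419
h(546969, 3280425) = 242.2 + (+0.01038)·(25) + (-0.01419)·(-10) = 242.2 +0.260 +0.142 = 242.602 m.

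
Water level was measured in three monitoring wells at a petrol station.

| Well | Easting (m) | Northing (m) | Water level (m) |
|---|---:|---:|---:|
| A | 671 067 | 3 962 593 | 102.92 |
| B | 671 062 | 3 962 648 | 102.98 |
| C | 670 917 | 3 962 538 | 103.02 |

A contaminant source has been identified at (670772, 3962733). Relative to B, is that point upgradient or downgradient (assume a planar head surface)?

upgradient

Three-point gradient (reference A): Δ to B = (-5, 55, +0.06), Δ to C = (-150, -55, +0.10).
∂h/∂x = -0.001032, ∂h/∂y = +0.0009971 (det = 8525).
Head at (670772, 3962733) = 102.92 + (-0.001032)·(-295) + (+0.0009971)·(140) = 103.36 m.
That is higher than the 102.98 m at B, so the point is upgradient.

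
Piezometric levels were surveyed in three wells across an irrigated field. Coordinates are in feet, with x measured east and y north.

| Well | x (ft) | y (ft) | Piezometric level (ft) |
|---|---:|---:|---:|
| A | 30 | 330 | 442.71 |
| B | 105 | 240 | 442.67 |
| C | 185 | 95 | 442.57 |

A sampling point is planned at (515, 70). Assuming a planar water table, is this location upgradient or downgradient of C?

upgradient

Differences from A: to B (Δx, Δy, Δh) = (75, -90, -0.04); to C = (155, -235, -0.14).
Solve a·Δx + b·Δy = Δh: det = 75·(-235) − 155·(-90) = -3675.
∂h/∂x = [(-0.04)·(-235) − (-0.14)·(-90)] / -3675 = +0.0008707
∂h/∂y = [75·(-0.14) − 155·(-0.04)] / -3675 = +0.001170
Head at (515, 70) = 442.71 + (+0.0008707)·(485) + (+0.001170)·(-260) = 442.83 ft.
That is higher than the 442.57 ft at C, so the point is upgradient.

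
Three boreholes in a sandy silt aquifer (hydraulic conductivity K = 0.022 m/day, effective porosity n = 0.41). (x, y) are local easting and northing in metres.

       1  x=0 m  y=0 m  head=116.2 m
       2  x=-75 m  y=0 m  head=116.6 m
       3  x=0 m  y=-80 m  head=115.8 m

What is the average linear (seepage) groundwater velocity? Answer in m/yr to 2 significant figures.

∂h/∂x = (116.6 − 116.2) / (-75 − 0) = -0.005333
∂h/∂y = (115.8 − 116.2) / (-80 − 0) = +0.005000
|∇h| = √(-0.005333² + 0.005000²) = 0.00731
Seepage velocity v = K·i/n = 0.022 × 0.00731 / 0.41 = 0.0003922 m/day = 0.1433 m/yr.

0.14 m/yr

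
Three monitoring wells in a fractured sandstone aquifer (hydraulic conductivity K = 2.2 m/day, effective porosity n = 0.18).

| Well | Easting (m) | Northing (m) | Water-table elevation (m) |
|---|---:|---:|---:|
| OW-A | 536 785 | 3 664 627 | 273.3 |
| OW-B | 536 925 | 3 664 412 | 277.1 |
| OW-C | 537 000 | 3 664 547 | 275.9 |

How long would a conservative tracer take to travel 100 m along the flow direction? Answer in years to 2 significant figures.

Taking OW-A as reference: OW-B−OW-A = (140, -215, +3.8); OW-C−OW-A = (215, -80, +2.6).
Determinant of the coordinate differences = 140·(-80) − 215·(-215) = 35025.
∂h/∂x = [(+3.8)·(-80) − (+2.6)·(-215)] / 35025 = +0.007281
∂h/∂y = [140·(+2.6) − 215·(+3.8)] / 35025 = -0.01293
|∇h| = √(0.007281² + -0.01293²) = 0.01484
Seepage velocity v = K·i/n = 2.2 × 0.01484 / 0.18 = 0.1814 m/day.
t = 100 / 0.1814 = 551.3 days = 1.51 years.

1.5 years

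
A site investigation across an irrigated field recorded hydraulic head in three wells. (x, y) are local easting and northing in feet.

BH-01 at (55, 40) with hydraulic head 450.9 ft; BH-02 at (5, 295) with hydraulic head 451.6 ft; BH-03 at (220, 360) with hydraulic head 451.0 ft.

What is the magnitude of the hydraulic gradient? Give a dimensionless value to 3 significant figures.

Three-point gradient (reference BH-01): Δ to BH-02 = (-50, 255, +0.7), Δ to BH-03 = (165, 320, +0.1).
∂h/∂x = -0.003418, ∂h/∂y = +0.002075 (det = -58075).
|∇h| = √(-0.003418² + 0.002075²) = 0.003999

0.00400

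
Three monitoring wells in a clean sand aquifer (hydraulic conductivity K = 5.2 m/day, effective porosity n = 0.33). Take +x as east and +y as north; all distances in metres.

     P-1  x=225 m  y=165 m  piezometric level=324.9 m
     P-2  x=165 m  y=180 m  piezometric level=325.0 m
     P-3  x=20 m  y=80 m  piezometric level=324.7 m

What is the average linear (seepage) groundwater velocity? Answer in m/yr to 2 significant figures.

23 m/yr

Taking P-1 as reference: P-2−P-1 = (-60, 15, +0.1); P-3−P-1 = (-205, -85, -0.2).
Determinant of the coordinate differences = (-60)·(-85) − (-205)·15 = 8175.
∂h/∂x = [(+0.1)·(-85) − (-0.2)·15] / 8175 = -0.0006728
∂h/∂y = [(-60)·(-0.2) − (-205)·(+0.1)] / 8175 = +0.003976
|∇h| = √(-0.0006728² + 0.003976²) = 0.004033
Seepage velocity v = K·i/n = 5.2 × 0.004033 / 0.33 = 0.06355 m/day = 23.21 m/yr.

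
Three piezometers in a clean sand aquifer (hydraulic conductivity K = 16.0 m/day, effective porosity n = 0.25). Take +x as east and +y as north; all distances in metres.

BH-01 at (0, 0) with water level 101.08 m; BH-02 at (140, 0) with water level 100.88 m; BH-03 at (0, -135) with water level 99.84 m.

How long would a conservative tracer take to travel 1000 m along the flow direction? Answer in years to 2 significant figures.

4.6 years

∂h/∂x = (100.88 − 101.08) / (140 − 0) = -0.001429
∂h/∂y = (99.84 − 101.08) / (-135 − 0) = +0.009185
|∇h| = √(-0.001429² + 0.009185²) = 0.009295
Seepage velocity v = K·i/n = 16.0 × 0.009295 / 0.25 = 0.5949 m/day.
t = 1000 / 0.5949 = 1681 days = 4.6 years.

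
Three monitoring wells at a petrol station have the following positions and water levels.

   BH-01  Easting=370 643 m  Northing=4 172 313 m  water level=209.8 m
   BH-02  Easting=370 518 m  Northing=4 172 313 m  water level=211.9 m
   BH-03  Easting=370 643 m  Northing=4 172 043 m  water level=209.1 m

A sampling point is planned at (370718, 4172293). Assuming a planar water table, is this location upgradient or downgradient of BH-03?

downgradient

∂h/∂x = (211.9 − 209.8) / (370518 − 370643) = -0.01680
∂h/∂y = (209.1 − 209.8) / (4172043 − 4172313) = +0.002593
Head at (370718, 4172293) = 209.8 + (-0.01680)·(75) + (+0.002593)·(-20) = 208.49 m.
That is lower than the 209.1 m at BH-03, so the point is downgradient.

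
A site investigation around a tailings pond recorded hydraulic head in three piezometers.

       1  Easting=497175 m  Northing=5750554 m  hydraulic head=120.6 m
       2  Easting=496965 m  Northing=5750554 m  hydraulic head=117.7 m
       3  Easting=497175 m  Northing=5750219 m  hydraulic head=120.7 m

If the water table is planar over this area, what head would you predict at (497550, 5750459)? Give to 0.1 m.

125.8 m

∂h/∂x = (117.7 − 120.6) / (496965 − 497175) = +0.01381
∂h/∂y = (120.7 − 120.6) / (5750219 − 5750554) = -0.0002985
h(497550, 5750459) = 120.6 + (+0.01381)·(375) + (-0.0002985)·(-95) = 120.6 +5.179 +0.028 = 125.807 m.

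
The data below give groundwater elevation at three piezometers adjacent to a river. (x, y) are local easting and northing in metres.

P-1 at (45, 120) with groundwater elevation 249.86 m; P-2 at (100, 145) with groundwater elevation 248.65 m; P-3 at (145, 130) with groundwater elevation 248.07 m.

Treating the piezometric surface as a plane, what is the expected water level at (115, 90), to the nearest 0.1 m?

249.0 m

Differences from P-1: to P-2 (Δx, Δy, Δh) = (55, 25, -1.21); to P-3 = (100, 10, -1.79).
Solve a·Δx + b·Δy = Δh: det = 55·10 − 100·25 = -1950.
∂h/∂x = [(-1.21)·10 − (-1.79)·25] / -1950 = -0.01674
∂h/∂y = [55·(-1.79) − 100·(-1.21)] / -1950 = -0.01156
h(115, 90) = 249.86 + (-0.01674)·(70) + (-0.01156)·(-30) = 249.86 -1.172 +0.347 = 249.035 m.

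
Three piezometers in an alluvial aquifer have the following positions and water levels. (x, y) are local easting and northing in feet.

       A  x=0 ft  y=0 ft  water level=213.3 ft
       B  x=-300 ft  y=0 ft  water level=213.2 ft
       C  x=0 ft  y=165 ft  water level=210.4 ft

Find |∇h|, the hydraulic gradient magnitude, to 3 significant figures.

0.0176

∂h/∂x = (213.2 − 213.3) / (-300 − 0) = +0.0003333
∂h/∂y = (210.4 − 213.3) / (165 − 0) = -0.01758
|∇h| = √(0.0003333² + -0.01758²) = 0.01758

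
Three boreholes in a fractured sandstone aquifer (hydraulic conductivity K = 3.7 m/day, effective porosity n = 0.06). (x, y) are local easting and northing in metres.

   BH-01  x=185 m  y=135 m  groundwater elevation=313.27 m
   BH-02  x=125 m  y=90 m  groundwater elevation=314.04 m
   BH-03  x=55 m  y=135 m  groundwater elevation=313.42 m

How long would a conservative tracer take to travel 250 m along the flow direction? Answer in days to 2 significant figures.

260 days

Three-point gradient (reference BH-01): Δ to BH-02 = (-60, -45, +0.77), Δ to BH-03 = (-130, 0, +0.15).
∂h/∂x = -0.001154, ∂h/∂y = -0.01557 (det = -5850).
|∇h| = √(-0.001154² + -0.01557²) = 0.01561
Seepage velocity v = K·i/n = 3.7 × 0.01561 / 0.06 = 0.9626 m/day.
t = 250 / 0.9626 = 259.7 days.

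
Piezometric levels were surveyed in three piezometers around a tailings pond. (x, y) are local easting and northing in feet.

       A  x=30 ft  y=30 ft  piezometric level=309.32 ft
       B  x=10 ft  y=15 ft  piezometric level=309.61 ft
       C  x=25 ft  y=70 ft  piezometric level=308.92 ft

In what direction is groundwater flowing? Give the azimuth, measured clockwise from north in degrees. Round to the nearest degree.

031°

Taking A as reference: B−A = (-20, -15, +0.29); C−A = (-5, 40, -0.40).
Determinant of the coordinate differences = (-20)·40 − (-5)·(-15) = -875.
∂h/∂x = [(+0.29)·40 − (-0.40)·(-15)] / -875 = -0.006400
∂h/∂y = [(-20)·(-0.40) − (-5)·(+0.29)] / -875 = -0.01080
Flow direction (−∇h) has components (+0.006400 E, +0.01080 N).
Azimuth = atan2(E, N) = atan2(+0.006400, +0.01080) = 30.7° ≈ 031°.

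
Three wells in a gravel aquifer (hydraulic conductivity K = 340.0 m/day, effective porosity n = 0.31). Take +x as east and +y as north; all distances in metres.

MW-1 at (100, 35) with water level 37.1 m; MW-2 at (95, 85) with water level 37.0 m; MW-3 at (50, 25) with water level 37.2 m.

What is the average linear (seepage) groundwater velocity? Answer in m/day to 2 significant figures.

Three-point gradient (reference MW-1): Δ to MW-2 = (-5, 50, -0.1), Δ to MW-3 = (-50, -10, +0.1).
∂h/∂x = -0.001569, ∂h/∂y = -0.002157 (det = 2550).
|∇h| = √(-0.001569² + -0.002157²) = 0.002667
Seepage velocity v = K·i/n = 340.0 × 0.002667 / 0.31 = 2.925 m/day.

2.9 m/day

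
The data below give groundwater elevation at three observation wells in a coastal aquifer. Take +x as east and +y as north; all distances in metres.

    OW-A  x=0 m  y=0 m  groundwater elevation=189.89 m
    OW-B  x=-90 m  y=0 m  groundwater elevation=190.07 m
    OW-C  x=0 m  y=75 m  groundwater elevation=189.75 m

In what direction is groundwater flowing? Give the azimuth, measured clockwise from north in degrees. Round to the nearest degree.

∂h/∂x = (190.07 − 189.89) / (-90 − 0) = -0.002000
∂h/∂y = (189.75 − 189.89) / (75 − 0) = -0.001867
Flow direction (−∇h) has components (+0.002000 E, +0.001867 N).
Azimuth = atan2(E, N) = atan2(+0.002000, +0.001867) = 47.0° ≈ 047°.

047°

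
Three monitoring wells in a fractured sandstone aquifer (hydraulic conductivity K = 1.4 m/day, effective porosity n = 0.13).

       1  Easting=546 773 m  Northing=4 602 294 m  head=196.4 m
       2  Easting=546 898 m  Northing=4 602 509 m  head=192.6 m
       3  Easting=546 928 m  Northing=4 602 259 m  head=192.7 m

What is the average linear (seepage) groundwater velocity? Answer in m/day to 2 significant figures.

0.27 m/day

Three-point gradient (reference 1): Δ to 2 = (125, 215, -3.8), Δ to 3 = (155, -35, -3.7).
∂h/∂x = -0.02463, ∂h/∂y = -0.003355 (det = -37700).
|∇h| = √(-0.02463² + -0.003355²) = 0.02486
Seepage velocity v = K·i/n = 1.4 × 0.02486 / 0.13 = 0.2677 m/day.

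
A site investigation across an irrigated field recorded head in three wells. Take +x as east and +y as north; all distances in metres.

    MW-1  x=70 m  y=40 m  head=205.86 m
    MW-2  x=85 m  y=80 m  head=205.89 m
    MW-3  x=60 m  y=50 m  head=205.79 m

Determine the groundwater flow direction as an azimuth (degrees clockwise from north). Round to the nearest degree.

Differences from MW-1: to MW-2 (Δx, Δy, Δh) = (15, 40, +0.03); to MW-3 = (-10, 10, -0.07).
Determinant of the coordinate differences = 15·10 − (-10)·40 = 550.
∂h/∂x = [(+0.03)·10 − (-0.07)·40] / 550 = +0.005636
∂h/∂y = [15·(-0.07) − (-10)·(+0.03)] / 550 = -0.001364
Flow direction (−∇h) has components (-0.005636 E, +0.001364 N).
Azimuth = atan2(E, N) = atan2(-0.005636, +0.001364) = 283.6° ≈ 284°.

284°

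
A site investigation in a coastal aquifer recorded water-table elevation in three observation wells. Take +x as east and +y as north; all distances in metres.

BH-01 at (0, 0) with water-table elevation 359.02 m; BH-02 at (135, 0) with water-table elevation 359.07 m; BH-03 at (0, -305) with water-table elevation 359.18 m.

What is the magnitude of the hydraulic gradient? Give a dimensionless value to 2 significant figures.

0.00064

∂h/∂x = (359.07 − 359.02) / (135 − 0) = +0.0003704
∂h/∂y = (359.18 − 359.02) / (-305 − 0) = -0.0005246
|∇h| = √(0.0003704² + -0.0005246²) = 0.0006422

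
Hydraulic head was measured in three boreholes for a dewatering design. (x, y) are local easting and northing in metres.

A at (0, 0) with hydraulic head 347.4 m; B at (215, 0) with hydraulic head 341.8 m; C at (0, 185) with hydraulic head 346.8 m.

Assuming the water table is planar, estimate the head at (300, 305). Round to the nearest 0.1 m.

∂h/∂x = (341.8 − 347.4) / (215 − 0) = -0.02605
∂h/∂y = (346.8 − 347.4) / (185 − 0) = -0.003243
h(300, 305) = 347.4 + (-0.02605)·(300) + (-0.003243)·(305) = 347.4 -7.814 -0.989 = 338.597 m.

338.6 m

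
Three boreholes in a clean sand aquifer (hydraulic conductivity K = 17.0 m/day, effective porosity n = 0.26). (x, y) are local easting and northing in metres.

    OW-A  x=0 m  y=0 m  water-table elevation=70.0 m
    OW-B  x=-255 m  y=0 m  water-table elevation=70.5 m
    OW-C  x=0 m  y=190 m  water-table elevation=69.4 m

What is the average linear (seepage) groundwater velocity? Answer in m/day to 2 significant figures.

0.24 m/day

∂h/∂x = (70.5 − 70.0) / (-255 − 0) = -0.001961
∂h/∂y = (69.4 − 70.0) / (190 − 0) = -0.003158
|∇h| = √(-0.001961² + -0.003158²) = 0.003717
Seepage velocity v = K·i/n = 17.0 × 0.003717 / 0.26 = 0.243 m/day.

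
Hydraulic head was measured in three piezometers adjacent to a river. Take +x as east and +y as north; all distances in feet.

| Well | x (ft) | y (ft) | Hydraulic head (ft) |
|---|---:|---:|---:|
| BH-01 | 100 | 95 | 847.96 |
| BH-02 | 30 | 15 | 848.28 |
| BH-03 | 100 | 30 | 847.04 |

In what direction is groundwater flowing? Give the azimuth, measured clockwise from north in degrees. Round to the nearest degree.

124°

Differences from BH-01: to BH-02 (Δx, Δy, Δh) = (-70, -80, +0.32); to BH-03 = (0, -65, -0.92).
Determinant of the coordinate differences = (-70)·(-65) − 0·(-80) = 4550.
∂h/∂x = [(+0.32)·(-65) − (-0.92)·(-80)] / 4550 = -0.02075
∂h/∂y = [(-70)·(-0.92) − 0·(+0.32)] / 4550 = +0.01415
Flow direction (−∇h) has components (+0.02075 E, -0.01415 N).
Azimuth = atan2(E, N) = atan2(+0.02075, -0.01415) = 124.3° ≈ 124°.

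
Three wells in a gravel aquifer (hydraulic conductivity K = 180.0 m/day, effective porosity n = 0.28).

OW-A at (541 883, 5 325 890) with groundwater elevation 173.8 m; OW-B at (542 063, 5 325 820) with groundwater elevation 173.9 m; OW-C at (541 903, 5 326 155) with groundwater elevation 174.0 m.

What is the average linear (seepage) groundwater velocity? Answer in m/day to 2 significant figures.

Differences from OW-A: to OW-B (Δx, Δy, Δh) = (180, -70, +0.1); to OW-C = (20, 265, +0.2).
Solve a·Δx + b·Δy = Δh: det = 180·265 − 20·(-70) = 49100.
∂h/∂x = [(+0.1)·265 − (+0.2)·(-70)] / 49100 = +0.0008248
∂h/∂y = [180·(+0.2) − 20·(+0.1)] / 49100 = +0.0006925
|∇h| = √(0.0008248² + 0.0006925²) = 0.001077
Seepage velocity v = K·i/n = 180.0 × 0.001077 / 0.28 = 0.6924 m/day.

0.69 m/day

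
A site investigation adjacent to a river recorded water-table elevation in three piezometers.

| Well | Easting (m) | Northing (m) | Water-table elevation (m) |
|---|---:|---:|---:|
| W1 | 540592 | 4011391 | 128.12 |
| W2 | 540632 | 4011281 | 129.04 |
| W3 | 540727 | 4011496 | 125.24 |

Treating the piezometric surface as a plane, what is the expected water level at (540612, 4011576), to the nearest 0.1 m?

125.6 m

Three-point gradient (reference W1): Δ to W2 = (40, -110, +0.92), Δ to W3 = (135, 105, -2.88).
∂h/∂x = -0.01156, ∂h/∂y = -0.01257 (det = 19050).
h(540612, 4011576) = 128.12 + (-0.01156)·(20) + (-0.01257)·(185) = 128.12 -0.231 -2.325 = 125.564 m.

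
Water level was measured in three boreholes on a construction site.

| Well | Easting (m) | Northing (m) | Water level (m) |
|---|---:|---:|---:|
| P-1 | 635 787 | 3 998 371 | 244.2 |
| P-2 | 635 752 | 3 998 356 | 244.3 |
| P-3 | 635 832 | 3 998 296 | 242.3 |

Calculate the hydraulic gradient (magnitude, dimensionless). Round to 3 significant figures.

0.0217

With h = a·x + b·y + c and P-1 as origin, the differences give:
  (-35)·a + (-15)·b = +0.1
  45·a + (-75)·b = -1.9
Eliminate b (×(-75) and ×(-15), subtract): 3300·a = -36.00 → a = ∂h/∂x = -0.01091
Back-substitute: b = ∂h/∂y = +0.01879.
|∇h| = √(-0.01091² + 0.01879²) = 0.02173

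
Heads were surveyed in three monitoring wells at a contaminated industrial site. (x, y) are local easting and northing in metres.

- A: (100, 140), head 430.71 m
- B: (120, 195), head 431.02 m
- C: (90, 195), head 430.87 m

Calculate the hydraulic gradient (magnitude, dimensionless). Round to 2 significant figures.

Three-point gradient (reference A): Δ to B = (20, 55, +0.31), Δ to C = (-10, 55, +0.16).
∂h/∂x = +0.005000, ∂h/∂y = +0.003818 (det = 1650).
|∇h| = √(0.005000² + 0.003818²) = 0.006291

0.0063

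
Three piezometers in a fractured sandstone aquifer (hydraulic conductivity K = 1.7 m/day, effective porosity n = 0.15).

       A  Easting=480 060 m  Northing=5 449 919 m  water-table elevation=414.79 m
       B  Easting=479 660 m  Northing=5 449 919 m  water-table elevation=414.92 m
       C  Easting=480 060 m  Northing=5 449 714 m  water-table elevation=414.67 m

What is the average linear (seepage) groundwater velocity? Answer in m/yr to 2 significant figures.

∂h/∂x = (414.92 − 414.79) / (479660 − 480060) = -0.0003250
∂h/∂y = (414.67 − 414.79) / (5449714 − 5449919) = +0.0005854
|∇h| = √(-0.0003250² + 0.0005854²) = 0.0006696
Seepage velocity v = K·i/n = 1.7 × 0.0006696 / 0.15 = 0.007589 m/day = 2.772 m/yr.

2.8 m/yr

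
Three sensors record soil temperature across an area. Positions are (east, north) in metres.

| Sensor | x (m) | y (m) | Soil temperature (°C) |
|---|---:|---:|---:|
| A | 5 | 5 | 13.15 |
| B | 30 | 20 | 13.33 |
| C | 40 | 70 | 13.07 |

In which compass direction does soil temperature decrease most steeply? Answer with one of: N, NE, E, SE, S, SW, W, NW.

NW

Taking A as reference: B−A = (25, 15, +0.18); C−A = (35, 65, -0.08).
Determinant of the coordinate differences = 25·65 − 35·15 = 1100.
∂T/∂x = [(+0.18)·65 − (-0.08)·15] / 1100 = +0.01173
∂T/∂y = [25·(-0.08) − 35·(+0.18)] / 1100 = -0.007545
Steepest decrease is along −∇f = (-0.01173 E, +0.007545 N) → northwest.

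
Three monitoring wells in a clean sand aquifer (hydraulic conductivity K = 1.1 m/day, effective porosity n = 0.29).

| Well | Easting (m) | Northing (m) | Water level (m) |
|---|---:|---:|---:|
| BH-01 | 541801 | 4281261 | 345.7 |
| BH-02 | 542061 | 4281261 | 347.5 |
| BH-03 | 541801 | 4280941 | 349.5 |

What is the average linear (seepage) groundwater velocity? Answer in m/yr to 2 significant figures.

∂h/∂x = (347.5 − 345.7) / (542061 − 541801) = +0.006923
∂h/∂y = (349.5 − 345.7) / (4280941 − 4281261) = -0.01188
|∇h| = √(0.006923² + -0.01188²) = 0.01375
Seepage velocity v = K·i/n = 1.1 × 0.01375 / 0.29 = 0.05216 m/day = 19.05 m/yr.

19 m/yr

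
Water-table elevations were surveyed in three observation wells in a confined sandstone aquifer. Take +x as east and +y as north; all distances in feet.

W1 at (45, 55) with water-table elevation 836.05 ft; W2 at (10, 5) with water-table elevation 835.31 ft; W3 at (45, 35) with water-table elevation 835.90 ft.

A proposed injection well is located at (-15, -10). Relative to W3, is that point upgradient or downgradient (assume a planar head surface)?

Three-point gradient (reference W1): Δ to W2 = (-35, -50, -0.74), Δ to W3 = (0, -20, -0.15).
∂h/∂x = +0.01043, ∂h/∂y = +0.007500 (det = 700).
Head at (-15, -10) = 836.05 + (+0.01043)·(-60) + (+0.007500)·(-65) = 834.94 ft.
That is lower than the 835.90 ft at W3, so the point is downgradient.

downgradient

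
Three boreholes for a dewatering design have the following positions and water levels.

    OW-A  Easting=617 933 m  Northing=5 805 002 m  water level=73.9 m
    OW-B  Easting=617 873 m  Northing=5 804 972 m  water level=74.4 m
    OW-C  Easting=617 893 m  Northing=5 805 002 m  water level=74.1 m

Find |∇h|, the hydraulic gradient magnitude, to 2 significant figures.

Three-point gradient (reference OW-A): Δ to OW-B = (-60, -30, +0.5), Δ to OW-C = (-40, 0, +0.2).
∂h/∂x = -0.005000, ∂h/∂y = -0.006667 (det = -1200).
|∇h| = √(-0.005000² + -0.006667²) = 0.008334

0.0083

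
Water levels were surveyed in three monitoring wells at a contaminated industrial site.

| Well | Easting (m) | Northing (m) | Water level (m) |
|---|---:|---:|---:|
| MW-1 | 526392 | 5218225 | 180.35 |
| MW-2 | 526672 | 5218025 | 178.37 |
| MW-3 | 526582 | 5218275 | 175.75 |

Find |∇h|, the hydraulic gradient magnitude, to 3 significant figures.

0.0263

Taking MW-1 as reference: MW-2−MW-1 = (280, -200, -1.98); MW-3−MW-1 = (190, 50, -4.60).
Solve a·Δx + b·Δy = Δh: det = 280·50 − 190·(-200) = 52000.
∂h/∂x = [(-1.98)·50 − (-4.60)·(-200)] / 52000 = -0.01960
∂h/∂y = [280·(-4.60) − 190·(-1.98)] / 52000 = -0.01753
|∇h| = √(-0.01960² + -0.01753²) = 0.0263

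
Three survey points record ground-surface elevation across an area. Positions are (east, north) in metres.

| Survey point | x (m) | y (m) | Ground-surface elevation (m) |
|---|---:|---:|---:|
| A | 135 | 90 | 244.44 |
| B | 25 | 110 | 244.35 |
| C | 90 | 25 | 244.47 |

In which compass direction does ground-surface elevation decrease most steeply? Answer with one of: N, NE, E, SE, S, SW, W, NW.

With z = a·x + b·y + c and A as origin, the differences give:
  (-110)·a + 20·b = -0.09
  (-45)·a + (-65)·b = +0.03
Eliminate b (×(-65) and ×20, subtract): 8050·a = 5.250 → a = ∂z/∂x = +0.0006522
Back-substitute: b = ∂z/∂y = -0.0009130.
Steepest decrease is along −∇f = (-0.0006522 E, +0.0009130 N) → northwest.

NW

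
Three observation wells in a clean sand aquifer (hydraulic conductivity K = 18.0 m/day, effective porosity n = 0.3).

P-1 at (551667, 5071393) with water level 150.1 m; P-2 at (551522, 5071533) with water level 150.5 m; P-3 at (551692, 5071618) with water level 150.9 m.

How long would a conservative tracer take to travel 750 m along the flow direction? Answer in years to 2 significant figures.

9.7 years

With h = a·x + b·y + c and P-1 as origin, the differences give:
  (-145)·a + 140·b = +0.4
  25·a + 225·b = +0.8
Eliminate b (×225 and ×140, subtract): -36125·a = -22.00 → a = ∂h/∂x = +0.0006090
Back-substitute: b = ∂h/∂y = +0.003488.
|∇h| = √(0.0006090² + 0.003488²) = 0.003541
Seepage velocity v = K·i/n = 18.0 × 0.003541 / 0.3 = 0.2125 m/day.
t = 750 / 0.2125 = 3529 days = 9.66 years.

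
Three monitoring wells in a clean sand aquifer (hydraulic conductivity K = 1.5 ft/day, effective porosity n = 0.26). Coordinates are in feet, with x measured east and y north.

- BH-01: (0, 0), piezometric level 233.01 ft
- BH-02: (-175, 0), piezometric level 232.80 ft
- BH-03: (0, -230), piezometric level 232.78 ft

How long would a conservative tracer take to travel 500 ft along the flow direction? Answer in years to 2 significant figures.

150 years

∂h/∂x = (232.80 − 233.01) / (-175 − 0) = +0.001200
∂h/∂y = (232.78 − 233.01) / (-230 − 0) = +0.0010000
|∇h| = √(0.001200² + 0.0010000²) = 0.001562
Seepage velocity v = K·i/n = 1.5 × 0.001562 / 0.26 = 0.009012 ft/day.
t = 500 / 0.009012 = 5.548e+04 days = 152 years.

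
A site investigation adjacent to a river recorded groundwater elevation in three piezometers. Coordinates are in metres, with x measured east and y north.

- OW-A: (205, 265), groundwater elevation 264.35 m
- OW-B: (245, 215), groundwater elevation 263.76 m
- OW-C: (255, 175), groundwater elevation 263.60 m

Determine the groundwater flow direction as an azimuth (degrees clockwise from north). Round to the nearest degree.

092°

Taking OW-A as reference: OW-B−OW-A = (40, -50, -0.59); OW-C−OW-A = (50, -90, -0.75).
Determinant of the coordinate differences = 40·(-90) − 50·(-50) = -1100.
∂h/∂x = [(-0.59)·(-90) − (-0.75)·(-50)] / -1100 = -0.01418
∂h/∂y = [40·(-0.75) − 50·(-0.59)] / -1100 = +0.0004545
Flow direction (−∇h) has components (+0.01418 E, -0.0004545 N).
Azimuth = atan2(E, N) = atan2(+0.01418, -0.0004545) = 91.8° ≈ 092°.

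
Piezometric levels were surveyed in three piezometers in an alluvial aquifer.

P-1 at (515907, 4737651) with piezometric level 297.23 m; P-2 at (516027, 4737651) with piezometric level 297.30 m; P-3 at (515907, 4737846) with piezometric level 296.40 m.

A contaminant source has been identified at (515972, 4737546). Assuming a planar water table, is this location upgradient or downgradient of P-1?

∂h/∂x = (297.30 − 297.23) / (516027 − 515907) = +0.0005833
∂h/∂y = (296.40 − 297.23) / (4737846 − 4737651) = -0.004256
Head at (515972, 4737546) = 297.23 + (+0.0005833)·(65) + (-0.004256)·(-105) = 297.71 m.
That is higher than the 297.23 m at P-1, so the point is upgradient.

upgradient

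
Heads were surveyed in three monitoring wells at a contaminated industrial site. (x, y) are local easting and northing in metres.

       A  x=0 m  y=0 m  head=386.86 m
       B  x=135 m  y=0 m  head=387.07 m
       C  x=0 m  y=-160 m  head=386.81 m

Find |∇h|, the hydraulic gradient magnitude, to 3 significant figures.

0.00159

∂h/∂x = (387.07 − 386.86) / (135 − 0) = +0.001556
∂h/∂y = (386.81 − 386.86) / (-160 − 0) = +0.0003125
|∇h| = √(0.001556² + 0.0003125²) = 0.001587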